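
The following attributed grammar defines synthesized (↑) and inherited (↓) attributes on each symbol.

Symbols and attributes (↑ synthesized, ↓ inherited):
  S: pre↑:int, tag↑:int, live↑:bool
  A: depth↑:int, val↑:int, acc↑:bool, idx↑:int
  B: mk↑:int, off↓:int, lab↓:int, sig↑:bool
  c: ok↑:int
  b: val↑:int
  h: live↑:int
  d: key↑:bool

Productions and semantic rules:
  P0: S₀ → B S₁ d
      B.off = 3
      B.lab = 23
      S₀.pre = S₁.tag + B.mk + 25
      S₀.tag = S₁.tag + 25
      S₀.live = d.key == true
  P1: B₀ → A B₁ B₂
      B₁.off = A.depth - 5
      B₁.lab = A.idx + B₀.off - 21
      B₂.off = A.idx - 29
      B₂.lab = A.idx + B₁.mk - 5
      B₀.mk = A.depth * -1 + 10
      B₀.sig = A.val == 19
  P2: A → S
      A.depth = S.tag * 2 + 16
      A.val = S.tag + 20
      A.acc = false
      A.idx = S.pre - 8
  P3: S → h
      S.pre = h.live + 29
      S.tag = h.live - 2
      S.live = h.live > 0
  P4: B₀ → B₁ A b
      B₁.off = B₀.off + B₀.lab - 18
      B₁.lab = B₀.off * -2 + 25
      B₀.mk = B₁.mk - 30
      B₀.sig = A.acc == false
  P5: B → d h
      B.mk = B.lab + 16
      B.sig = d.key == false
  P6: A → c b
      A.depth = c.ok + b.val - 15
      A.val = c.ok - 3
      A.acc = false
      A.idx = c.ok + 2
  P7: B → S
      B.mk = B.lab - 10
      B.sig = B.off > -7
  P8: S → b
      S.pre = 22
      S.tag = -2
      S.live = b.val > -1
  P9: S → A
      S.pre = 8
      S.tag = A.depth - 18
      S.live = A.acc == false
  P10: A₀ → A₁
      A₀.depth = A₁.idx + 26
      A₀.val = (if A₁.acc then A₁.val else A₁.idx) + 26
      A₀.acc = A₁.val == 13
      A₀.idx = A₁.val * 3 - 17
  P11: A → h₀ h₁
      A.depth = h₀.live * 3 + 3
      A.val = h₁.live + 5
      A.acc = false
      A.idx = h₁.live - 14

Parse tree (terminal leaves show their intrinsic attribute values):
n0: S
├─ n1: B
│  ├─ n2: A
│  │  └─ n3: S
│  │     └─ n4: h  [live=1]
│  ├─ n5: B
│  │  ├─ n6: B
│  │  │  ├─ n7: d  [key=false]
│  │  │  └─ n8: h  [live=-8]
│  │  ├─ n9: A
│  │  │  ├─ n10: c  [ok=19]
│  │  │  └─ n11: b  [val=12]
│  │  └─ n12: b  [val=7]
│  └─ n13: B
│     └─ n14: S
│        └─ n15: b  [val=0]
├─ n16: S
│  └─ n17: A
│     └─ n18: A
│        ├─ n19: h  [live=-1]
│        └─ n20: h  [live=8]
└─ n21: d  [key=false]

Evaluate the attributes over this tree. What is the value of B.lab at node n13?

10

1. n1.off = 3  [3]
2. n1.lab = 23  [23]
3. n4.live = 1  [terminal]
4. n3.pre = 30  [h.live + 29]
5. n3.tag = -1  [h.live - 2]
6. n3.live = true  [h.live > 0]
7. n2.depth = 14  [S.tag * 2 + 16]
8. n2.val = 19  [S.tag + 20]
9. n2.acc = false  [false]
10. n2.idx = 22  [S.pre - 8]
11. n5.off = 9  [A.depth - 5]
12. n5.lab = 4  [A.idx + B₀.off - 21]
13. n6.off = -5  [B₀.off + B₀.lab - 18]
14. n6.lab = 7  [B₀.off * -2 + 25]
15. n7.key = false  [terminal]
16. n8.live = -8  [terminal]
17. n6.mk = 23  [B.lab + 16]
18. n6.sig = true  [d.key == false]
19. n10.ok = 19  [terminal]
20. n11.val = 12  [terminal]
21. n9.depth = 16  [c.ok + b.val - 15]
22. n9.val = 16  [c.ok - 3]
23. n9.acc = false  [false]
24. n9.idx = 21  [c.ok + 2]
25. n12.val = 7  [terminal]
26. n5.mk = -7  [B₁.mk - 30]
27. n5.sig = true  [A.acc == false]
28. n13.off = -7  [A.idx - 29]
29. n13.lab = 10  [A.idx + B₁.mk - 5]
30. n15.val = 0  [terminal]
31. n14.pre = 22  [22]
32. n14.tag = -2  [-2]
33. n14.live = true  [b.val > -1]
34. n13.mk = 0  [B.lab - 10]
35. n13.sig = false  [B.off > -7]
36. n1.mk = -4  [A.depth * -1 + 10]
37. n1.sig = true  [A.val == 19]
38. n19.live = -1  [terminal]
39. n20.live = 8  [terminal]
40. n18.depth = 0  [h₀.live * 3 + 3]
41. n18.val = 13  [h₁.live + 5]
42. n18.acc = false  [false]
43. n18.idx = -6  [h₁.live - 14]
44. n17.depth = 20  [A₁.idx + 26]
45. n17.val = 20  [(if A₁.acc then A₁.val else A₁.idx) + 26]
46. n17.acc = true  [A₁.val == 13]
47. n17.idx = 22  [A₁.val * 3 - 17]
48. n16.pre = 8  [8]
49. n16.tag = 2  [A.depth - 18]
50. n16.live = false  [A.acc == false]
51. n21.key = false  [terminal]
52. n0.pre = 23  [S₁.tag + B.mk + 25]
53. n0.tag = 27  [S₁.tag + 25]
54. n0.live = false  [d.key == true]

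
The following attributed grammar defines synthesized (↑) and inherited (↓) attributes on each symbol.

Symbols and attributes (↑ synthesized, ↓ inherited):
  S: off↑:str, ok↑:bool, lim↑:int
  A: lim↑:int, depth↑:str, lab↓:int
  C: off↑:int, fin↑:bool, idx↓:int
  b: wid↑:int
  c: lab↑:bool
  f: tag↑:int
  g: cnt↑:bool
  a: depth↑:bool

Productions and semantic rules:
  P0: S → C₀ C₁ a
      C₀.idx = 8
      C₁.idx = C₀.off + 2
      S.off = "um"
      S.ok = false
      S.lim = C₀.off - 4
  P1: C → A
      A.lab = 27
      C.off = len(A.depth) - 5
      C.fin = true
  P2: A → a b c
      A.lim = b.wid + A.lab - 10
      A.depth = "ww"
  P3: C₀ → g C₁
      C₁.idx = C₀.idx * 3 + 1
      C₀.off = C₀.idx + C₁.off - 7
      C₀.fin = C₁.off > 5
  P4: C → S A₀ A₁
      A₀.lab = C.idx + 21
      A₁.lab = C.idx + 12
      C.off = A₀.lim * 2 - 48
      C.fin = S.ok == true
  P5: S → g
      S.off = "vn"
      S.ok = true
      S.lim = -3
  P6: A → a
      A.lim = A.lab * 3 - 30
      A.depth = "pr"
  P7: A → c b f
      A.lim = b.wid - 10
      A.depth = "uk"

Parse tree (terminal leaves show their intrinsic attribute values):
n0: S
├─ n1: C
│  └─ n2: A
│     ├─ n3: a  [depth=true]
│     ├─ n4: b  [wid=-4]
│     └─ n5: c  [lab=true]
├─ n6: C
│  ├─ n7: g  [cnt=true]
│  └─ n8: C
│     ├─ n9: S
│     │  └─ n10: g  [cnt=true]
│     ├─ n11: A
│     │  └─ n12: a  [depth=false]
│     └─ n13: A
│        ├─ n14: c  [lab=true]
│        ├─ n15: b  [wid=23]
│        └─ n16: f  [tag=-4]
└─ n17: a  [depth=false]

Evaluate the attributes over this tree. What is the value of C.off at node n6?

1. n1.idx = 8  [8]
2. n2.lab = 27  [27]
3. n3.depth = true  [terminal]
4. n4.wid = -4  [terminal]
5. n5.lab = true  [terminal]
6. n2.lim = 13  [b.wid + A.lab - 10]
7. n2.depth = "ww"  ["ww"]
8. n1.off = -3  [len(A.depth) - 5]
9. n1.fin = true  [true]
10. n6.idx = -1  [C₀.off + 2]
11. n7.cnt = true  [terminal]
12. n8.idx = -2  [C₀.idx * 3 + 1]
13. n10.cnt = true  [terminal]
14. n9.off = "vn"  ["vn"]
15. n9.ok = true  [true]
16. n9.lim = -3  [-3]
17. n11.lab = 19  [C.idx + 21]
18. n12.depth = false  [terminal]
19. n11.lim = 27  [A.lab * 3 - 30]
20. n11.depth = "pr"  ["pr"]
21. n13.lab = 10  [C.idx + 12]
22. n14.lab = true  [terminal]
23. n15.wid = 23  [terminal]
24. n16.tag = -4  [terminal]
25. n13.lim = 13  [b.wid - 10]
26. n13.depth = "uk"  ["uk"]
27. n8.off = 6  [A₀.lim * 2 - 48]
28. n8.fin = true  [S.ok == true]
29. n6.off = -2  [C₀.idx + C₁.off - 7]
30. n6.fin = true  [C₁.off > 5]
31. n17.depth = false  [terminal]
32. n0.off = "um"  ["um"]
33. n0.ok = false  [false]
34. n0.lim = -7  [C₀.off - 4]

-2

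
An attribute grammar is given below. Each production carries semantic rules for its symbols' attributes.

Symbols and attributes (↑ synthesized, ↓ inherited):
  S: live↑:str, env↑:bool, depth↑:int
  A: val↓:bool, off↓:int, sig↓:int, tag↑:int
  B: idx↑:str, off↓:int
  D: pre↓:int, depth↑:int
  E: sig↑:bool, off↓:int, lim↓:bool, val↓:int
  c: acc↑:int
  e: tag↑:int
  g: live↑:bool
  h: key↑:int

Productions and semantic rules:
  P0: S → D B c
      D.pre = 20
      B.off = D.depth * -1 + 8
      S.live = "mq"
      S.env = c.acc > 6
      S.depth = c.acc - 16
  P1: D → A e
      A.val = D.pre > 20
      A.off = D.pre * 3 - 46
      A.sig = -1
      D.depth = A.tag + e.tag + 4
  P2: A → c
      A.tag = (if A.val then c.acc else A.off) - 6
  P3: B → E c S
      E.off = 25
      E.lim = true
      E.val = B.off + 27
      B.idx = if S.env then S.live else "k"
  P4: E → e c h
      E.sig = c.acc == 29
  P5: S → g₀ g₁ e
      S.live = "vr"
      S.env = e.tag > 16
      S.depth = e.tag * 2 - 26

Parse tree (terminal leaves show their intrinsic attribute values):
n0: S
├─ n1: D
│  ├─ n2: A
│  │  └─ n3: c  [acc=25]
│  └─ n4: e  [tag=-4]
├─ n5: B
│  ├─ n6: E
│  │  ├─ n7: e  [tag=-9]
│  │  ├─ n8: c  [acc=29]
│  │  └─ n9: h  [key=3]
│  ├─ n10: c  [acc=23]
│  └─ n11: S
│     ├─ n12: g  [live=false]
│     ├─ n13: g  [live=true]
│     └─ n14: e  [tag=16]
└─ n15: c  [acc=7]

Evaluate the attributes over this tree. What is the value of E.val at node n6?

1. n1.pre = 20  [20]
2. n2.val = false  [D.pre > 20]
3. n2.off = 14  [D.pre * 3 - 46]
4. n2.sig = -1  [-1]
5. n3.acc = 25  [terminal]
6. n2.tag = 8  [(if A.val then c.acc else A.off) - 6]
7. n4.tag = -4  [terminal]
8. n1.depth = 8  [A.tag + e.tag + 4]
9. n5.off = 0  [D.depth * -1 + 8]
10. n6.off = 25  [25]
11. n6.lim = true  [true]
12. n6.val = 27  [B.off + 27]
13. n7.tag = -9  [terminal]
14. n8.acc = 29  [terminal]
15. n9.key = 3  [terminal]
16. n6.sig = true  [c.acc == 29]
17. n10.acc = 23  [terminal]
18. n12.live = false  [terminal]
19. n13.live = true  [terminal]
20. n14.tag = 16  [terminal]
21. n11.live = "vr"  ["vr"]
22. n11.env = false  [e.tag > 16]
23. n11.depth = 6  [e.tag * 2 - 26]
24. n5.idx = "k"  [if S.env then S.live else "k"]
25. n15.acc = 7  [terminal]
26. n0.live = "mq"  ["mq"]
27. n0.env = true  [c.acc > 6]
28. n0.depth = -9  [c.acc - 16]

27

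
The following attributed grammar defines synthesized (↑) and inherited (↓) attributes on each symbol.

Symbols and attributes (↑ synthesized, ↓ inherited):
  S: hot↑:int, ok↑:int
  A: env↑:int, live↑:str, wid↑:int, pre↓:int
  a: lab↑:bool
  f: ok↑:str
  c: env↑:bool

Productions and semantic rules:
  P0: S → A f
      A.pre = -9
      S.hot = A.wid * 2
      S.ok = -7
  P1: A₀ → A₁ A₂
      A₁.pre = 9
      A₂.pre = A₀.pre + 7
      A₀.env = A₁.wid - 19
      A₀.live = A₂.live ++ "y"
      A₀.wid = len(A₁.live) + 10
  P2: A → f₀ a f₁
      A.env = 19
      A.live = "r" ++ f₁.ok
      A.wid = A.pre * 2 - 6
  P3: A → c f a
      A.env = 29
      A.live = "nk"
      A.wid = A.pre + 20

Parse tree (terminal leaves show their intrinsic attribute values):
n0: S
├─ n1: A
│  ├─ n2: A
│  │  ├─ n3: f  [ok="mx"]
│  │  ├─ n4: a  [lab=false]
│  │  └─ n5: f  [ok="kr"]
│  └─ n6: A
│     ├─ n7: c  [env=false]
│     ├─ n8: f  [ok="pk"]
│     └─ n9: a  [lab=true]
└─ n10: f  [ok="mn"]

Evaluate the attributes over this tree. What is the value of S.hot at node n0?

26

1. n1.pre = -9  [-9]
2. n2.pre = 9  [9]
3. n3.ok = "mx"  [terminal]
4. n4.lab = false  [terminal]
5. n5.ok = "kr"  [terminal]
6. n2.env = 19  [19]
7. n2.live = "rkr"  ["r" ++ f₁.ok]
8. n2.wid = 12  [A.pre * 2 - 6]
9. n6.pre = -2  [A₀.pre + 7]
10. n7.env = false  [terminal]
11. n8.ok = "pk"  [terminal]
12. n9.lab = true  [terminal]
13. n6.env = 29  [29]
14. n6.live = "nk"  ["nk"]
15. n6.wid = 18  [A.pre + 20]
16. n1.env = -7  [A₁.wid - 19]
17. n1.live = "nky"  [A₂.live ++ "y"]
18. n1.wid = 13  [len(A₁.live) + 10]
19. n10.ok = "mn"  [terminal]
20. n0.hot = 26  [A.wid * 2]
21. n0.ok = -7  [-7]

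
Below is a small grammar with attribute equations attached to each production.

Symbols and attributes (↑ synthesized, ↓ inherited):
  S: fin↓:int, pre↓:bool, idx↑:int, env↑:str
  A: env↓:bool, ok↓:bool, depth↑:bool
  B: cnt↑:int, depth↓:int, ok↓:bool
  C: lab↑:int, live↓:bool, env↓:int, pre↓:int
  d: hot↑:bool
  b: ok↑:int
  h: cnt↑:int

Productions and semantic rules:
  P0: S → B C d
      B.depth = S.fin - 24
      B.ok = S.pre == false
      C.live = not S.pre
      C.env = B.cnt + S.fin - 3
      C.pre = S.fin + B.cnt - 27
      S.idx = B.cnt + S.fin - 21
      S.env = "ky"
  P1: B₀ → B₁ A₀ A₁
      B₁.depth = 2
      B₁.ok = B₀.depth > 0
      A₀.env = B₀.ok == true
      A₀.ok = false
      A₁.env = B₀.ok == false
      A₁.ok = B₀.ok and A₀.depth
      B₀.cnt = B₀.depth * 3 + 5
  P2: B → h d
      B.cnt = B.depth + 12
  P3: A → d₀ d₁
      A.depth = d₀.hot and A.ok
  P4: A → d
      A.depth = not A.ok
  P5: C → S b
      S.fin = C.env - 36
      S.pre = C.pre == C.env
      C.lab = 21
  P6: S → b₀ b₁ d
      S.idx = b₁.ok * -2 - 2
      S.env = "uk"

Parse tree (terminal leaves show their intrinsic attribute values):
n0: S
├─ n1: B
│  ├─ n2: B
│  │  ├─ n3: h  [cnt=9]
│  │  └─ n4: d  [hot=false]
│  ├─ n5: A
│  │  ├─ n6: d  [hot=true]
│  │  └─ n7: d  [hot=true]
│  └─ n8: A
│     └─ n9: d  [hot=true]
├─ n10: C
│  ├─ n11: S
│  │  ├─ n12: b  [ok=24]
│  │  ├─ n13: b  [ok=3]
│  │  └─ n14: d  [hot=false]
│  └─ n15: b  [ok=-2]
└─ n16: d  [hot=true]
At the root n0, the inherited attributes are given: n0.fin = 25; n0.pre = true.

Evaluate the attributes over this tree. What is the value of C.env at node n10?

1. n0.fin = 25  [given at root]
2. n0.pre = true  [given at root]
3. n1.depth = 1  [S.fin - 24]
4. n1.ok = false  [S.pre == false]
5. n2.depth = 2  [2]
6. n2.ok = true  [B₀.depth > 0]
7. n3.cnt = 9  [terminal]
8. n4.hot = false  [terminal]
9. n2.cnt = 14  [B.depth + 12]
10. n5.env = false  [B₀.ok == true]
11. n5.ok = false  [false]
12. n6.hot = true  [terminal]
13. n7.hot = true  [terminal]
14. n5.depth = false  [d₀.hot and A.ok]
15. n8.env = true  [B₀.ok == false]
16. n8.ok = false  [B₀.ok and A₀.depth]
17. n9.hot = true  [terminal]
18. n8.depth = true  [not A.ok]
19. n1.cnt = 8  [B₀.depth * 3 + 5]
20. n10.live = false  [not S.pre]
21. n10.env = 30  [B.cnt + S.fin - 3]
22. n10.pre = 6  [S.fin + B.cnt - 27]
23. n11.fin = -6  [C.env - 36]
24. n11.pre = false  [C.pre == C.env]
25. n12.ok = 24  [terminal]
26. n13.ok = 3  [terminal]
27. n14.hot = false  [terminal]
28. n11.idx = -8  [b₁.ok * -2 - 2]
29. n11.env = "uk"  ["uk"]
30. n15.ok = -2  [terminal]
31. n10.lab = 21  [21]
32. n16.hot = true  [terminal]
33. n0.idx = 12  [B.cnt + S.fin - 21]
34. n0.env = "ky"  ["ky"]

30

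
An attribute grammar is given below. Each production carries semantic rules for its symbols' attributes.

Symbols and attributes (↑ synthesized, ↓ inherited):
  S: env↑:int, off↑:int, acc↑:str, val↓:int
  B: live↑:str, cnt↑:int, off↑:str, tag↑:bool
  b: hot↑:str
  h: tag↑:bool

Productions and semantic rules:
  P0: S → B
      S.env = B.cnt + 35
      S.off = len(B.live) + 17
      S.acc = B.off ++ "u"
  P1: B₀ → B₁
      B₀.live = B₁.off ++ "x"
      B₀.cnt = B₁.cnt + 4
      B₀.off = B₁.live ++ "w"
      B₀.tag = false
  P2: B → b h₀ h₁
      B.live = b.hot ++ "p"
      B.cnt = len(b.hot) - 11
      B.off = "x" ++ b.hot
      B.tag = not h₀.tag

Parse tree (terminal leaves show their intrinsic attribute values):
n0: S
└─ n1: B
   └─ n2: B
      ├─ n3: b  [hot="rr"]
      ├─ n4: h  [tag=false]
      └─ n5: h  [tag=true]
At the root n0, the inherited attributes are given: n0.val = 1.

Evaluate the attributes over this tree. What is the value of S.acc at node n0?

1. n0.val = 1  [given at root]
2. n3.hot = "rr"  [terminal]
3. n4.tag = false  [terminal]
4. n5.tag = true  [terminal]
5. n2.live = "rrp"  [b.hot ++ "p"]
6. n2.cnt = -9  [len(b.hot) - 11]
7. n2.off = "xrr"  ["x" ++ b.hot]
8. n2.tag = true  [not h₀.tag]
9. n1.live = "xrrx"  [B₁.off ++ "x"]
10. n1.cnt = -5  [B₁.cnt + 4]
11. n1.off = "rrpw"  [B₁.live ++ "w"]
12. n1.tag = false  [false]
13. n0.env = 30  [B.cnt + 35]
14. n0.off = 21  [len(B.live) + 17]
15. n0.acc = "rrpwu"  [B.off ++ "u"]

"rrpwu"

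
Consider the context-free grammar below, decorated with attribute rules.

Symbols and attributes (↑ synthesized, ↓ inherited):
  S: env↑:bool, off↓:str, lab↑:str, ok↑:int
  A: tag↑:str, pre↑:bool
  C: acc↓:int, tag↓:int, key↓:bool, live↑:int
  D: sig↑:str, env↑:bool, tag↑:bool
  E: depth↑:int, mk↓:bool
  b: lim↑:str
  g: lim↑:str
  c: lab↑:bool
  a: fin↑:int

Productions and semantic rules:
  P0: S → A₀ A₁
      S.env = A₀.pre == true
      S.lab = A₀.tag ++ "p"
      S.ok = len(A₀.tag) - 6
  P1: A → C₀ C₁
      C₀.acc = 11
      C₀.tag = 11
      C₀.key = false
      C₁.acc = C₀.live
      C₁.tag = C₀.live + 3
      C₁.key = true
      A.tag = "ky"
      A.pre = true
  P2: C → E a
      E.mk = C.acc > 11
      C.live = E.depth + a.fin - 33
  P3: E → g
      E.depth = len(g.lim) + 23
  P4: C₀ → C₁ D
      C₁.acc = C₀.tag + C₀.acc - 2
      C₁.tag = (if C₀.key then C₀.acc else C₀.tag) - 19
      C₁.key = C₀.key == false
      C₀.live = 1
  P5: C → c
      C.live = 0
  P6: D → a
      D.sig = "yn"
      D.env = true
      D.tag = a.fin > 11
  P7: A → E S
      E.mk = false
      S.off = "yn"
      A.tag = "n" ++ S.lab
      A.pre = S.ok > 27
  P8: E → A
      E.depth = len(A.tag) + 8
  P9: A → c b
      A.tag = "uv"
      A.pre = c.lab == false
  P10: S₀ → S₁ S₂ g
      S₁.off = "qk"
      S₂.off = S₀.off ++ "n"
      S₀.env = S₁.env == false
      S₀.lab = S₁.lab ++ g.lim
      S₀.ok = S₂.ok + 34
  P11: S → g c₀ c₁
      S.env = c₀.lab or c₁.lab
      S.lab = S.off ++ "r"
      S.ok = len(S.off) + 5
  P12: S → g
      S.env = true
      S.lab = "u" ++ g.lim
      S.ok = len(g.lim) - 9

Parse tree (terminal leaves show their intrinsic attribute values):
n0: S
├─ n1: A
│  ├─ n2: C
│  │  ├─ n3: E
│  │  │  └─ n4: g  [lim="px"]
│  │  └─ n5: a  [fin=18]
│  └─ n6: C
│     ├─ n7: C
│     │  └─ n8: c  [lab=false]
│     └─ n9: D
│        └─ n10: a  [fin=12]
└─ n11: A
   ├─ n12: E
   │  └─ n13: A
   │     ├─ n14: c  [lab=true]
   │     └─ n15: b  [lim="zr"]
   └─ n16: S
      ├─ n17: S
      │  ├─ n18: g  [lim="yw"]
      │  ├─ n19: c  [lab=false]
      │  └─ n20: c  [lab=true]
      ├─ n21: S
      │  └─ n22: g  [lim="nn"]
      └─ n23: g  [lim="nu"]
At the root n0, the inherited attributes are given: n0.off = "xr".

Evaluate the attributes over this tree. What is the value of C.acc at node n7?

1. n0.off = "xr"  [given at root]
2. n2.acc = 11  [11]
3. n2.tag = 11  [11]
4. n2.key = false  [false]
5. n3.mk = false  [C.acc > 11]
6. n4.lim = "px"  [terminal]
7. n3.depth = 25  [len(g.lim) + 23]
8. n5.fin = 18  [terminal]
9. n2.live = 10  [E.depth + a.fin - 33]
10. n6.acc = 10  [C₀.live]
11. n6.tag = 13  [C₀.live + 3]
12. n6.key = true  [true]
13. n7.acc = 21  [C₀.tag + C₀.acc - 2]
14. n7.tag = -9  [(if C₀.key then C₀.acc else C₀.tag) - 19]
15. n7.key = false  [C₀.key == false]
16. n8.lab = false  [terminal]
17. n7.live = 0  [0]
18. n10.fin = 12  [terminal]
19. n9.sig = "yn"  ["yn"]
20. n9.env = true  [true]
21. n9.tag = true  [a.fin > 11]
22. n6.live = 1  [1]
23. n1.tag = "ky"  ["ky"]
24. n1.pre = true  [true]
25. n12.mk = false  [false]
26. n14.lab = true  [terminal]
27. n15.lim = "zr"  [terminal]
28. n13.tag = "uv"  ["uv"]
29. n13.pre = false  [c.lab == false]
30. n12.depth = 10  [len(A.tag) + 8]
31. n16.off = "yn"  ["yn"]
32. n17.off = "qk"  ["qk"]
33. n18.lim = "yw"  [terminal]
34. n19.lab = false  [terminal]
35. n20.lab = true  [terminal]
36. n17.env = true  [c₀.lab or c₁.lab]
37. n17.lab = "qkr"  [S.off ++ "r"]
38. n17.ok = 7  [len(S.off) + 5]
39. n21.off = "ynn"  [S₀.off ++ "n"]
40. n22.lim = "nn"  [terminal]
41. n21.env = true  [true]
42. n21.lab = "unn"  ["u" ++ g.lim]
43. n21.ok = -7  [len(g.lim) - 9]
44. n23.lim = "nu"  [terminal]
45. n16.env = false  [S₁.env == false]
46. n16.lab = "qkrnu"  [S₁.lab ++ g.lim]
47. n16.ok = 27  [S₂.ok + 34]
48. n11.tag = "nqkrnu"  ["n" ++ S.lab]
49. n11.pre = false  [S.ok > 27]
50. n0.env = true  [A₀.pre == true]
51. n0.lab = "kyp"  [A₀.tag ++ "p"]
52. n0.ok = -4  [len(A₀.tag) - 6]

21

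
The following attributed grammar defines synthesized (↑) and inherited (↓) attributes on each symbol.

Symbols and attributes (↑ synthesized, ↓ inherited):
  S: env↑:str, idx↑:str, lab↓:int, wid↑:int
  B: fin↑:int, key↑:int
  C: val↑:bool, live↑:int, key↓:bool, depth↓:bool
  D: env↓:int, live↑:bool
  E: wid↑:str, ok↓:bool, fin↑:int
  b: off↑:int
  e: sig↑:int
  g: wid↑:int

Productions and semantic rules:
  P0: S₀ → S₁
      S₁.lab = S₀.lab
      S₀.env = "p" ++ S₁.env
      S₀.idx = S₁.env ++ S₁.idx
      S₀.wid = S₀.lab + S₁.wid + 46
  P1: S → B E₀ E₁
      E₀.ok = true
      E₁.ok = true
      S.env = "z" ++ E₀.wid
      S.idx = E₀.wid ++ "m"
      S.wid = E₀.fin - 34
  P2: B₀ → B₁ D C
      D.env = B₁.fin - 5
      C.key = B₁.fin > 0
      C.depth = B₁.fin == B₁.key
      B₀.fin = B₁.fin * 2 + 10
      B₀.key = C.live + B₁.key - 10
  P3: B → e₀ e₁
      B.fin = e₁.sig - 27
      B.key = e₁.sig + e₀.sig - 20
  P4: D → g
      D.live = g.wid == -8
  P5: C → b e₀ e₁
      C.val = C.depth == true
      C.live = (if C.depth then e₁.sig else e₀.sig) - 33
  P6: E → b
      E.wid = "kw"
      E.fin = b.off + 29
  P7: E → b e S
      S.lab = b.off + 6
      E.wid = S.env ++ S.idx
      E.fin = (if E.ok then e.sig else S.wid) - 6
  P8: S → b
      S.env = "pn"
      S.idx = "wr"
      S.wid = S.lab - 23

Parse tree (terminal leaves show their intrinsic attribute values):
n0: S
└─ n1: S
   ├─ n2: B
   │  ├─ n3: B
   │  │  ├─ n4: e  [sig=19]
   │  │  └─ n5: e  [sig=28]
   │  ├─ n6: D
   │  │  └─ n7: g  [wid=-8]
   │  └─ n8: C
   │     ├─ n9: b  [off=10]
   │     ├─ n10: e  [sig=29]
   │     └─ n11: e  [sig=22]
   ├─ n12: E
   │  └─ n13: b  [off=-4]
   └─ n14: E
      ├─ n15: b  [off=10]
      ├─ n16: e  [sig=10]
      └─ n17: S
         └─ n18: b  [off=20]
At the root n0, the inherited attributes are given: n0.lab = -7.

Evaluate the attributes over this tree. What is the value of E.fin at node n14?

1. n0.lab = -7  [given at root]
2. n1.lab = -7  [S₀.lab]
3. n4.sig = 19  [terminal]
4. n5.sig = 28  [terminal]
5. n3.fin = 1  [e₁.sig - 27]
6. n3.key = 27  [e₁.sig + e₀.sig - 20]
7. n6.env = -4  [B₁.fin - 5]
8. n7.wid = -8  [terminal]
9. n6.live = true  [g.wid == -8]
10. n8.key = true  [B₁.fin > 0]
11. n8.depth = false  [B₁.fin == B₁.key]
12. n9.off = 10  [terminal]
13. n10.sig = 29  [terminal]
14. n11.sig = 22  [terminal]
15. n8.val = false  [C.depth == true]
16. n8.live = -4  [(if C.depth then e₁.sig else e₀.sig) - 33]
17. n2.fin = 12  [B₁.fin * 2 + 10]
18. n2.key = 13  [C.live + B₁.key - 10]
19. n12.ok = true  [true]
20. n13.off = -4  [terminal]
21. n12.wid = "kw"  ["kw"]
22. n12.fin = 25  [b.off + 29]
23. n14.ok = true  [true]
24. n15.off = 10  [terminal]
25. n16.sig = 10  [terminal]
26. n17.lab = 16  [b.off + 6]
27. n18.off = 20  [terminal]
28. n17.env = "pn"  ["pn"]
29. n17.idx = "wr"  ["wr"]
30. n17.wid = -7  [S.lab - 23]
31. n14.wid = "pnwr"  [S.env ++ S.idx]
32. n14.fin = 4  [(if E.ok then e.sig else S.wid) - 6]
33. n1.env = "zkw"  ["z" ++ E₀.wid]
34. n1.idx = "kwm"  [E₀.wid ++ "m"]
35. n1.wid = -9  [E₀.fin - 34]
36. n0.env = "pzkw"  ["p" ++ S₁.env]
37. n0.idx = "zkwkwm"  [S₁.env ++ S₁.idx]
38. n0.wid = 30  [S₀.lab + S₁.wid + 46]

4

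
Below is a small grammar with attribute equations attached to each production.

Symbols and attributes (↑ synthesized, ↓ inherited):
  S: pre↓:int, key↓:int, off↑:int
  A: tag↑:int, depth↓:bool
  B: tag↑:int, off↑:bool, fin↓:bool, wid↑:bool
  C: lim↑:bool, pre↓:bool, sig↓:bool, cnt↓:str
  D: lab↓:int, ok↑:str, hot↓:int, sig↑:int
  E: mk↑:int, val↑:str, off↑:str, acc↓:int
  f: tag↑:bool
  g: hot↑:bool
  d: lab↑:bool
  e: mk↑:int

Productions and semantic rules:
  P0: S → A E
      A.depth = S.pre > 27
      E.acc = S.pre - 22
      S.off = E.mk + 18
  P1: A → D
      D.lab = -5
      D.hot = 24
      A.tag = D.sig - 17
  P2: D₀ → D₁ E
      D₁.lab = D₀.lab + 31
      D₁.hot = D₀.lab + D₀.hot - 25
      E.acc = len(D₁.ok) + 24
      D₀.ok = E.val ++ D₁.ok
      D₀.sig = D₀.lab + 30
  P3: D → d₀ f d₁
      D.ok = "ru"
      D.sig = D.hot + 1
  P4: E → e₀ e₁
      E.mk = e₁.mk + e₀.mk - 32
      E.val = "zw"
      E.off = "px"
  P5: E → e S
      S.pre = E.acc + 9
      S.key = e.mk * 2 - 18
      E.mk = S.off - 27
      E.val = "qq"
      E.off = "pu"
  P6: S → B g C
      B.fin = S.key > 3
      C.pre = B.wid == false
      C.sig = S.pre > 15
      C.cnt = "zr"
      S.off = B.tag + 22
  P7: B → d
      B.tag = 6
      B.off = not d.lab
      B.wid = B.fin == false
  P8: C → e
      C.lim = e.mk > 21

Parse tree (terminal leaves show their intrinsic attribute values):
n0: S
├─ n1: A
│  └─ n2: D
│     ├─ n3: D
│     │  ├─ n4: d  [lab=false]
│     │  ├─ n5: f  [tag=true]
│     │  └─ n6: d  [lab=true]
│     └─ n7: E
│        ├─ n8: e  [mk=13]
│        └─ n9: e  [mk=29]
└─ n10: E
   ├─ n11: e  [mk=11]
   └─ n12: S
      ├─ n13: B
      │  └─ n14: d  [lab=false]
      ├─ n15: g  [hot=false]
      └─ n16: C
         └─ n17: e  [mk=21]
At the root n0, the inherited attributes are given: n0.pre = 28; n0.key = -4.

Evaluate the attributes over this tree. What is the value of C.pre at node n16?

true

1. n0.pre = 28  [given at root]
2. n0.key = -4  [given at root]
3. n1.depth = true  [S.pre > 27]
4. n2.lab = -5  [-5]
5. n2.hot = 24  [24]
6. n3.lab = 26  [D₀.lab + 31]
7. n3.hot = -6  [D₀.lab + D₀.hot - 25]
8. n4.lab = false  [terminal]
9. n5.tag = true  [terminal]
10. n6.lab = true  [terminal]
11. n3.ok = "ru"  ["ru"]
12. n3.sig = -5  [D.hot + 1]
13. n7.acc = 26  [len(D₁.ok) + 24]
14. n8.mk = 13  [terminal]
15. n9.mk = 29  [terminal]
16. n7.mk = 10  [e₁.mk + e₀.mk - 32]
17. n7.val = "zw"  ["zw"]
18. n7.off = "px"  ["px"]
19. n2.ok = "zwru"  [E.val ++ D₁.ok]
20. n2.sig = 25  [D₀.lab + 30]
21. n1.tag = 8  [D.sig - 17]
22. n10.acc = 6  [S.pre - 22]
23. n11.mk = 11  [terminal]
24. n12.pre = 15  [E.acc + 9]
25. n12.key = 4  [e.mk * 2 - 18]
26. n13.fin = true  [S.key > 3]
27. n14.lab = false  [terminal]
28. n13.tag = 6  [6]
29. n13.off = true  [not d.lab]
30. n13.wid = false  [B.fin == false]
31. n15.hot = false  [terminal]
32. n16.pre = true  [B.wid == false]
33. n16.sig = false  [S.pre > 15]
34. n16.cnt = "zr"  ["zr"]
35. n17.mk = 21  [terminal]
36. n16.lim = false  [e.mk > 21]
37. n12.off = 28  [B.tag + 22]
38. n10.mk = 1  [S.off - 27]
39. n10.val = "qq"  ["qq"]
40. n10.off = "pu"  ["pu"]
41. n0.off = 19  [E.mk + 18]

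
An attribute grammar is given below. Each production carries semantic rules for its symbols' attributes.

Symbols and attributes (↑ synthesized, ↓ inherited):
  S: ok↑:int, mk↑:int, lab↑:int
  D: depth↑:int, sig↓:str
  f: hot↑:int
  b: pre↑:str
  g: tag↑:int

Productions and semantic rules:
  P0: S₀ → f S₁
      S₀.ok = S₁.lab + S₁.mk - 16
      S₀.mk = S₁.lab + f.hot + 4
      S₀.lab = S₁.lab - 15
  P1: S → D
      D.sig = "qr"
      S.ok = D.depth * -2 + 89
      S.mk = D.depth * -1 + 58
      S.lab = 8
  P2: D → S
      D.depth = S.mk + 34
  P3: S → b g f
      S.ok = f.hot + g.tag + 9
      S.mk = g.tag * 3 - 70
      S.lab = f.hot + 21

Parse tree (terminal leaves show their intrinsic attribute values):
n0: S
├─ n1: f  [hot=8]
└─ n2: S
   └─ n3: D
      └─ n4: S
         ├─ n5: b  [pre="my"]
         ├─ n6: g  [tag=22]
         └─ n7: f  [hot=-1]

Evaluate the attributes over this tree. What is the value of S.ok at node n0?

1. n1.hot = 8  [terminal]
2. n3.sig = "qr"  ["qr"]
3. n5.pre = "my"  [terminal]
4. n6.tag = 22  [terminal]
5. n7.hot = -1  [terminal]
6. n4.ok = 30  [f.hot + g.tag + 9]
7. n4.mk = -4  [g.tag * 3 - 70]
8. n4.lab = 20  [f.hot + 21]
9. n3.depth = 30  [S.mk + 34]
10. n2.ok = 29  [D.depth * -2 + 89]
11. n2.mk = 28  [D.depth * -1 + 58]
12. n2.lab = 8  [8]
13. n0.ok = 20  [S₁.lab + S₁.mk - 16]
14. n0.mk = 20  [S₁.lab + f.hot + 4]
15. n0.lab = -7  [S₁.lab - 15]

20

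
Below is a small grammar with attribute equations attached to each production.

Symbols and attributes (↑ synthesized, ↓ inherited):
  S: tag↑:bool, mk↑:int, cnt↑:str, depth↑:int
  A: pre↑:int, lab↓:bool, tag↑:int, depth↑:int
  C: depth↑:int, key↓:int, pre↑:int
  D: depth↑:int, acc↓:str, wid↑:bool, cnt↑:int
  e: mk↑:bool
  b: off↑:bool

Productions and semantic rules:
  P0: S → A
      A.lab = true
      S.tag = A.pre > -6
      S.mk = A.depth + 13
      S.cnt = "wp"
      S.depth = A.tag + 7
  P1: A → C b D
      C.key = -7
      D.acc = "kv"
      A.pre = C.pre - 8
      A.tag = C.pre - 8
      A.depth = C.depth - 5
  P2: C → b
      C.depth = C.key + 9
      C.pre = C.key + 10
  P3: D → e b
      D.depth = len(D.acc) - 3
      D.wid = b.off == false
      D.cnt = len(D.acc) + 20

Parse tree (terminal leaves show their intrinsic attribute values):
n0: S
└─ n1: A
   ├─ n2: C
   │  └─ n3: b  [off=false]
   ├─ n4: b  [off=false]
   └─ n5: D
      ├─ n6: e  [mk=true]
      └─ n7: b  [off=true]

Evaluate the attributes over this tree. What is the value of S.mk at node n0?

1. n1.lab = true  [true]
2. n2.key = -7  [-7]
3. n3.off = false  [terminal]
4. n2.depth = 2  [C.key + 9]
5. n2.pre = 3  [C.key + 10]
6. n4.off = false  [terminal]
7. n5.acc = "kv"  ["kv"]
8. n6.mk = true  [terminal]
9. n7.off = true  [terminal]
10. n5.depth = -1  [len(D.acc) - 3]
11. n5.wid = false  [b.off == false]
12. n5.cnt = 22  [len(D.acc) + 20]
13. n1.pre = -5  [C.pre - 8]
14. n1.tag = -5  [C.pre - 8]
15. n1.depth = -3  [C.depth - 5]
16. n0.tag = true  [A.pre > -6]
17. n0.mk = 10  [A.depth + 13]
18. n0.cnt = "wp"  ["wp"]
19. n0.depth = 2  [A.tag + 7]

10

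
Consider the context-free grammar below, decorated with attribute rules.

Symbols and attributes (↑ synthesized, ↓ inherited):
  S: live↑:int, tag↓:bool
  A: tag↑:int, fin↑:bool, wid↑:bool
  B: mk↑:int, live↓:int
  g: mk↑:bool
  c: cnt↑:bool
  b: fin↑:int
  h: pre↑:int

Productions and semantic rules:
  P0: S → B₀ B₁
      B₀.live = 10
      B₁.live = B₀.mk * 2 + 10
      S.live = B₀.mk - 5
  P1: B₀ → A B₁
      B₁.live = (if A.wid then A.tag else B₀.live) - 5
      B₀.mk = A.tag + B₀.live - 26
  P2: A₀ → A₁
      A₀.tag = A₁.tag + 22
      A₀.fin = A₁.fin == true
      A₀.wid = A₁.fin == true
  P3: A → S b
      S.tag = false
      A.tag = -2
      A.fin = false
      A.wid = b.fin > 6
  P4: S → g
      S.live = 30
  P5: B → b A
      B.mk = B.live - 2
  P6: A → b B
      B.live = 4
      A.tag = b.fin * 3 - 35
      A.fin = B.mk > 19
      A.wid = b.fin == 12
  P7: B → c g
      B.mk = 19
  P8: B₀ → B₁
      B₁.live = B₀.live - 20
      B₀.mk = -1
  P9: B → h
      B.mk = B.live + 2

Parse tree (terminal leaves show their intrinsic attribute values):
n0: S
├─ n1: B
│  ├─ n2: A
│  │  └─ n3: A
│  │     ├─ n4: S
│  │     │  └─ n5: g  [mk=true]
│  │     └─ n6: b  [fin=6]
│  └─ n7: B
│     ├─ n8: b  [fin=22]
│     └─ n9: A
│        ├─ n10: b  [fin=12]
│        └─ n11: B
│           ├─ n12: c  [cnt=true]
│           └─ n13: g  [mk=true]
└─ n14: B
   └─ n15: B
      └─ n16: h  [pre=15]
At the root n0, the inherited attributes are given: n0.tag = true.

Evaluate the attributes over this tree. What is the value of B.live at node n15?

1. n0.tag = true  [given at root]
2. n1.live = 10  [10]
3. n4.tag = false  [false]
4. n5.mk = true  [terminal]
5. n4.live = 30  [30]
6. n6.fin = 6  [terminal]
7. n3.tag = -2  [-2]
8. n3.fin = false  [false]
9. n3.wid = false  [b.fin > 6]
10. n2.tag = 20  [A₁.tag + 22]
11. n2.fin = false  [A₁.fin == true]
12. n2.wid = false  [A₁.fin == true]
13. n7.live = 5  [(if A.wid then A.tag else B₀.live) - 5]
14. n8.fin = 22  [terminal]
15. n10.fin = 12  [terminal]
16. n11.live = 4  [4]
17. n12.cnt = true  [terminal]
18. n13.mk = true  [terminal]
19. n11.mk = 19  [19]
20. n9.tag = 1  [b.fin * 3 - 35]
21. n9.fin = false  [B.mk > 19]
22. n9.wid = true  [b.fin == 12]
23. n7.mk = 3  [B.live - 2]
24. n1.mk = 4  [A.tag + B₀.live - 26]
25. n14.live = 18  [B₀.mk * 2 + 10]
26. n15.live = -2  [B₀.live - 20]
27. n16.pre = 15  [terminal]
28. n15.mk = 0  [B.live + 2]
29. n14.mk = -1  [-1]
30. n0.live = -1  [B₀.mk - 5]

-2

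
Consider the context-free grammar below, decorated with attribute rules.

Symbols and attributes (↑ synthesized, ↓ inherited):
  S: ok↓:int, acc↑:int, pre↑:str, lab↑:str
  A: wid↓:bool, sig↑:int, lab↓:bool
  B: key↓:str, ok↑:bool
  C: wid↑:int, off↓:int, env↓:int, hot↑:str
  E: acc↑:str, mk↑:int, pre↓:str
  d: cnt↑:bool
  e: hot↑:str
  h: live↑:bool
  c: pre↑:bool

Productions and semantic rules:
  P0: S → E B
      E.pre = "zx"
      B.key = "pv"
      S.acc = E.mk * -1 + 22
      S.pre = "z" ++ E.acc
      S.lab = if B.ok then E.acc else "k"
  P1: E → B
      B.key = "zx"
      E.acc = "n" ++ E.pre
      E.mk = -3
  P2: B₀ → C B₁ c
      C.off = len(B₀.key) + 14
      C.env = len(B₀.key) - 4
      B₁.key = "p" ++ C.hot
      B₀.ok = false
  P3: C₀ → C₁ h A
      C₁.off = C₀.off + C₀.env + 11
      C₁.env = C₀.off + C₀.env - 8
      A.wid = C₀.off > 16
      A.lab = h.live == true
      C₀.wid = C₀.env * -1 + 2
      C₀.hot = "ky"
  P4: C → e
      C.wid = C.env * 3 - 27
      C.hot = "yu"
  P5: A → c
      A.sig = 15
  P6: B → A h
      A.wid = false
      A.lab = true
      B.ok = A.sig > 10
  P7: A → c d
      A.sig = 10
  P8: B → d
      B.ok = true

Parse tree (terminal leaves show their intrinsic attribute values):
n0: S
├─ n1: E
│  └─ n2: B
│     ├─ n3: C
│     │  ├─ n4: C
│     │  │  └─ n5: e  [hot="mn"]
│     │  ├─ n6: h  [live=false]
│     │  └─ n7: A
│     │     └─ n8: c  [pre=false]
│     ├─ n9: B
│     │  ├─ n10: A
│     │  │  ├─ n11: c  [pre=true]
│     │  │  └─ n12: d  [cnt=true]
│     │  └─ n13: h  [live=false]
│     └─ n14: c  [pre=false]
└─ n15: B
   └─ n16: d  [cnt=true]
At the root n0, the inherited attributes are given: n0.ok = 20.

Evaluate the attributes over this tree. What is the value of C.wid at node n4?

-9

1. n0.ok = 20  [given at root]
2. n1.pre = "zx"  ["zx"]
3. n2.key = "zx"  ["zx"]
4. n3.off = 16  [len(B₀.key) + 14]
5. n3.env = -2  [len(B₀.key) - 4]
6. n4.off = 25  [C₀.off + C₀.env + 11]
7. n4.env = 6  [C₀.off + C₀.env - 8]
8. n5.hot = "mn"  [terminal]
9. n4.wid = -9  [C.env * 3 - 27]
10. n4.hot = "yu"  ["yu"]
11. n6.live = false  [terminal]
12. n7.wid = false  [C₀.off > 16]
13. n7.lab = false  [h.live == true]
14. n8.pre = false  [terminal]
15. n7.sig = 15  [15]
16. n3.wid = 4  [C₀.env * -1 + 2]
17. n3.hot = "ky"  ["ky"]
18. n9.key = "pky"  ["p" ++ C.hot]
19. n10.wid = false  [false]
20. n10.lab = true  [true]
21. n11.pre = true  [terminal]
22. n12.cnt = true  [terminal]
23. n10.sig = 10  [10]
24. n13.live = false  [terminal]
25. n9.ok = false  [A.sig > 10]
26. n14.pre = false  [terminal]
27. n2.ok = false  [false]
28. n1.acc = "nzx"  ["n" ++ E.pre]
29. n1.mk = -3  [-3]
30. n15.key = "pv"  ["pv"]
31. n16.cnt = true  [terminal]
32. n15.ok = true  [true]
33. n0.acc = 25  [E.mk * -1 + 22]
34. n0.pre = "znzx"  ["z" ++ E.acc]
35. n0.lab = "nzx"  [if B.ok then E.acc else "k"]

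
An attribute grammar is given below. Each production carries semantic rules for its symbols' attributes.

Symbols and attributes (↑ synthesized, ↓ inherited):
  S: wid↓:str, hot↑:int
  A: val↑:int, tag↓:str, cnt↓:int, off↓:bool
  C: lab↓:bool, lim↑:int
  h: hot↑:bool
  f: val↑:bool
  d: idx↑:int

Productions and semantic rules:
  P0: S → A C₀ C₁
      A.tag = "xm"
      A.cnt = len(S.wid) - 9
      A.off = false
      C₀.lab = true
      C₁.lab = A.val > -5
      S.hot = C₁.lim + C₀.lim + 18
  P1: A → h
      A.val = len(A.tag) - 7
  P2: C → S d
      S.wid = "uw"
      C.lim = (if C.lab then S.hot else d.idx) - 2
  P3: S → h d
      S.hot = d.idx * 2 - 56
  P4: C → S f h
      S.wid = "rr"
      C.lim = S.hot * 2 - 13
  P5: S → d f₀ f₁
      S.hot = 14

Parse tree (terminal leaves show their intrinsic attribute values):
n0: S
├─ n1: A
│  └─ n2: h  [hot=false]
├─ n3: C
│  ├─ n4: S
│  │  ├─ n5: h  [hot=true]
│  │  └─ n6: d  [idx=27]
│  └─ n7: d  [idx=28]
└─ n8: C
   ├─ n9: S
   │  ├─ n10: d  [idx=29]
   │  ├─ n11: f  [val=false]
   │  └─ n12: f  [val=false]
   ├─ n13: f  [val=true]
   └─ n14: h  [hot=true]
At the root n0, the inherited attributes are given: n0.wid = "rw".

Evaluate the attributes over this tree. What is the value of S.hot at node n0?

1. n0.wid = "rw"  [given at root]
2. n1.tag = "xm"  ["xm"]
3. n1.cnt = -7  [len(S.wid) - 9]
4. n1.off = false  [false]
5. n2.hot = false  [terminal]
6. n1.val = -5  [len(A.tag) - 7]
7. n3.lab = true  [true]
8. n4.wid = "uw"  ["uw"]
9. n5.hot = true  [terminal]
10. n6.idx = 27  [terminal]
11. n4.hot = -2  [d.idx * 2 - 56]
12. n7.idx = 28  [terminal]
13. n3.lim = -4  [(if C.lab then S.hot else d.idx) - 2]
14. n8.lab = false  [A.val > -5]
15. n9.wid = "rr"  ["rr"]
16. n10.idx = 29  [terminal]
17. n11.val = false  [terminal]
18. n12.val = false  [terminal]
19. n9.hot = 14  [14]
20. n13.val = true  [terminal]
21. n14.hot = true  [terminal]
22. n8.lim = 15  [S.hot * 2 - 13]
23. n0.hot = 29  [C₁.lim + C₀.lim + 18]

29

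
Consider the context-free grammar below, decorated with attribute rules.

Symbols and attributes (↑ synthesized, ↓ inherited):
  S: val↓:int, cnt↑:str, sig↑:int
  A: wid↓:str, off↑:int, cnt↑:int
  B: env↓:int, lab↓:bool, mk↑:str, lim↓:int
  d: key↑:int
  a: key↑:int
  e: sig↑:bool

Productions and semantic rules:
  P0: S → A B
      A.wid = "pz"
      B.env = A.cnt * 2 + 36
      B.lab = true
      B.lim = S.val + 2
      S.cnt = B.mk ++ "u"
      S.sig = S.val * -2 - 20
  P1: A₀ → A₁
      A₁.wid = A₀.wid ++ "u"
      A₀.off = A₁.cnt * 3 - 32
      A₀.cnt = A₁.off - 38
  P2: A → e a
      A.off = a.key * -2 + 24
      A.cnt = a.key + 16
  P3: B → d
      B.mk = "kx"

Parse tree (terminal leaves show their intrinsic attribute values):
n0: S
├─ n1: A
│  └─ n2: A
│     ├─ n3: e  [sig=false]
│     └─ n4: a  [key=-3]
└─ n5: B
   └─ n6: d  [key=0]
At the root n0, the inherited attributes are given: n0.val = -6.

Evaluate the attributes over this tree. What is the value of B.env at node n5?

1. n0.val = -6  [given at root]
2. n1.wid = "pz"  ["pz"]
3. n2.wid = "pzu"  [A₀.wid ++ "u"]
4. n3.sig = false  [terminal]
5. n4.key = -3  [terminal]
6. n2.off = 30  [a.key * -2 + 24]
7. n2.cnt = 13  [a.key + 16]
8. n1.off = 7  [A₁.cnt * 3 - 32]
9. n1.cnt = -8  [A₁.off - 38]
10. n5.env = 20  [A.cnt * 2 + 36]
11. n5.lab = true  [true]
12. n5.lim = -4  [S.val + 2]
13. n6.key = 0  [terminal]
14. n5.mk = "kx"  ["kx"]
15. n0.cnt = "kxu"  [B.mk ++ "u"]
16. n0.sig = -8  [S.val * -2 - 20]

20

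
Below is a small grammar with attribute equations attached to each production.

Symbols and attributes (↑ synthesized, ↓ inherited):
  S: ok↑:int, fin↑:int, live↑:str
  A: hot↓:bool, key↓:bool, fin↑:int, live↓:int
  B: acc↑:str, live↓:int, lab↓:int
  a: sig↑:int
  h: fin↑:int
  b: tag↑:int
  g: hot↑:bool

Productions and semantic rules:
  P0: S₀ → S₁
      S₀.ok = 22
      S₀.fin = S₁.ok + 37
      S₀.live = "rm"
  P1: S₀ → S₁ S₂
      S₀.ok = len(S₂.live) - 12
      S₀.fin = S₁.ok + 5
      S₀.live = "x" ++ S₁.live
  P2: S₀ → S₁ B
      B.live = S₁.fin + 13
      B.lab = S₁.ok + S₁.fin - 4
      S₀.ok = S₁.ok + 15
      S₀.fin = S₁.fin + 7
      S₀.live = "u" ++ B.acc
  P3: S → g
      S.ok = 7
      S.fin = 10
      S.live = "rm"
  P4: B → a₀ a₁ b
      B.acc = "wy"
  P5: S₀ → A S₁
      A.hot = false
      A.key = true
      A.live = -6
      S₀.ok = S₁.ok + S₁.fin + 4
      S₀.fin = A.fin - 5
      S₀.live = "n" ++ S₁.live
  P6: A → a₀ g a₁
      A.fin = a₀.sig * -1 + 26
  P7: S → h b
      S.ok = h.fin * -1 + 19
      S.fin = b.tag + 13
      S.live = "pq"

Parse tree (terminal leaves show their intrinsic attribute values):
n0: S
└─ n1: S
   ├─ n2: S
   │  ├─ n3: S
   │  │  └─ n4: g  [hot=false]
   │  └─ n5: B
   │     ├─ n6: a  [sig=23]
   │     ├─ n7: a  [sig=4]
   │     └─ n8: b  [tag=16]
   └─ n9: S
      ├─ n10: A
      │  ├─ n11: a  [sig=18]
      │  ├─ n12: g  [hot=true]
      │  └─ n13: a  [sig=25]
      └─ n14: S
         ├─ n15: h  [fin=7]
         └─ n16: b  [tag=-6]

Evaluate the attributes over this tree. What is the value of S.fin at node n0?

1. n4.hot = false  [terminal]
2. n3.ok = 7  [7]
3. n3.fin = 10  [10]
4. n3.live = "rm"  ["rm"]
5. n5.live = 23  [S₁.fin + 13]
6. n5.lab = 13  [S₁.ok + S₁.fin - 4]
7. n6.sig = 23  [terminal]
8. n7.sig = 4  [terminal]
9. n8.tag = 16  [terminal]
10. n5.acc = "wy"  ["wy"]
11. n2.ok = 22  [S₁.ok + 15]
12. n2.fin = 17  [S₁.fin + 7]
13. n2.live = "uwy"  ["u" ++ B.acc]
14. n10.hot = false  [false]
15. n10.key = true  [true]
16. n10.live = -6  [-6]
17. n11.sig = 18  [terminal]
18. n12.hot = true  [terminal]
19. n13.sig = 25  [terminal]
20. n10.fin = 8  [a₀.sig * -1 + 26]
21. n15.fin = 7  [terminal]
22. n16.tag = -6  [terminal]
23. n14.ok = 12  [h.fin * -1 + 19]
24. n14.fin = 7  [b.tag + 13]
25. n14.live = "pq"  ["pq"]
26. n9.ok = 23  [S₁.ok + S₁.fin + 4]
27. n9.fin = 3  [A.fin - 5]
28. n9.live = "npq"  ["n" ++ S₁.live]
29. n1.ok = -9  [len(S₂.live) - 12]
30. n1.fin = 27  [S₁.ok + 5]
31. n1.live = "xuwy"  ["x" ++ S₁.live]
32. n0.ok = 22  [22]
33. n0.fin = 28  [S₁.ok + 37]
34. n0.live = "rm"  ["rm"]

28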